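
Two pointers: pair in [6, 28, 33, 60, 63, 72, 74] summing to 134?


lo=0(6)+hi=6(74)=80
lo=1(28)+hi=6(74)=102
lo=2(33)+hi=6(74)=107
lo=3(60)+hi=6(74)=134

Yes: 60+74=134


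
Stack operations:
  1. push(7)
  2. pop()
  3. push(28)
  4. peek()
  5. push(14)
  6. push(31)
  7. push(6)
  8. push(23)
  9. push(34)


push(7) -> [7]
pop()->7, []
push(28) -> [28]
peek()->28
push(14) -> [28, 14]
push(31) -> [28, 14, 31]
push(6) -> [28, 14, 31, 6]
push(23) -> [28, 14, 31, 6, 23]
push(34) -> [28, 14, 31, 6, 23, 34]

Final stack: [28, 14, 31, 6, 23, 34]


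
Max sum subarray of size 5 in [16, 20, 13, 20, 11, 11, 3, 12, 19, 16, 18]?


[0:5]: 80
[1:6]: 75
[2:7]: 58
[3:8]: 57
[4:9]: 56
[5:10]: 61
[6:11]: 68

Max: 80 at [0:5]


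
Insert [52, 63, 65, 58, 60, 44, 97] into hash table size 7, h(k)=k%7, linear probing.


Insert 52: h=3 -> slot 3
Insert 63: h=0 -> slot 0
Insert 65: h=2 -> slot 2
Insert 58: h=2, 2 probes -> slot 4
Insert 60: h=4, 1 probes -> slot 5
Insert 44: h=2, 4 probes -> slot 6
Insert 97: h=6, 2 probes -> slot 1

Table: [63, 97, 65, 52, 58, 60, 44]


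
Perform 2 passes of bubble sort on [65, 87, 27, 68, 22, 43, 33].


Initial: [65, 87, 27, 68, 22, 43, 33]
Pass 1: [65, 27, 68, 22, 43, 33, 87] (5 swaps)
Pass 2: [27, 65, 22, 43, 33, 68, 87] (4 swaps)

After 2 passes: [27, 65, 22, 43, 33, 68, 87]


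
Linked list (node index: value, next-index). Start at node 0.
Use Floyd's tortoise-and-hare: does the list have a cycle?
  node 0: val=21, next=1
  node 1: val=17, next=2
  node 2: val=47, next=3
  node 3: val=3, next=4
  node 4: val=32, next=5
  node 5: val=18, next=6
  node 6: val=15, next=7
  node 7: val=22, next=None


Floyd's tortoise (slow, +1) and hare (fast, +2):
  init: slow=0, fast=0
  step 1: slow=1, fast=2
  step 2: slow=2, fast=4
  step 3: slow=3, fast=6
  step 4: fast 6->7->None, no cycle

Cycle: no


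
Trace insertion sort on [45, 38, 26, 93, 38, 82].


Initial: [45, 38, 26, 93, 38, 82]
Insert 38: [38, 45, 26, 93, 38, 82]
Insert 26: [26, 38, 45, 93, 38, 82]
Insert 93: [26, 38, 45, 93, 38, 82]
Insert 38: [26, 38, 38, 45, 93, 82]
Insert 82: [26, 38, 38, 45, 82, 93]

Sorted: [26, 38, 38, 45, 82, 93]


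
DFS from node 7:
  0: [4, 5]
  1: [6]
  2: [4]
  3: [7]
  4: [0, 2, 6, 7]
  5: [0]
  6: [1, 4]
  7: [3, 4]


Visit 7, push [4, 3]
Visit 3, push []
Visit 4, push [6, 2, 0]
Visit 0, push [5]
Visit 5, push []
Visit 2, push []
Visit 6, push [1]
Visit 1, push []

DFS order: [7, 3, 4, 0, 5, 2, 6, 1]


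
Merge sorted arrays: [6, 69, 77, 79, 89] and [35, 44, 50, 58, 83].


Take 6 from A
Take 35 from B
Take 44 from B
Take 50 from B
Take 58 from B
Take 69 from A
Take 77 from A
Take 79 from A
Take 83 from B

Merged: [6, 35, 44, 50, 58, 69, 77, 79, 83, 89]


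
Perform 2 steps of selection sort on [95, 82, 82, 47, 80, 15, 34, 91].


Initial: [95, 82, 82, 47, 80, 15, 34, 91]
Step 1: min=15 at 5
  Swap: [15, 82, 82, 47, 80, 95, 34, 91]
Step 2: min=34 at 6
  Swap: [15, 34, 82, 47, 80, 95, 82, 91]

After 2 steps: [15, 34, 82, 47, 80, 95, 82, 91]


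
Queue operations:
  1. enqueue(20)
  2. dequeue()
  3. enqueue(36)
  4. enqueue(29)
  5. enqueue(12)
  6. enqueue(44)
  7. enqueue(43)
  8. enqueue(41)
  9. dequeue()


enqueue(20) -> [20]
dequeue()->20, []
enqueue(36) -> [36]
enqueue(29) -> [36, 29]
enqueue(12) -> [36, 29, 12]
enqueue(44) -> [36, 29, 12, 44]
enqueue(43) -> [36, 29, 12, 44, 43]
enqueue(41) -> [36, 29, 12, 44, 43, 41]
dequeue()->36, [29, 12, 44, 43, 41]

Final queue: [29, 12, 44, 43, 41]


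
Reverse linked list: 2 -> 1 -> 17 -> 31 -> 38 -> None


Step 1: curr=2, set curr.next=prev(None) | reversed so far: 2
Step 2: curr=1, set curr.next=prev(2) | reversed so far: 1 -> 2
Step 3: curr=17, set curr.next=prev(1) | reversed so far: 17 -> 1 -> 2
Step 4: curr=31, set curr.next=prev(17) | reversed so far: 31 -> 17 -> 1 -> 2
Step 5: curr=38, set curr.next=prev(31) | reversed so far: 38 -> 31 -> 17 -> 1 -> 2

38 -> 31 -> 17 -> 1 -> 2 -> None


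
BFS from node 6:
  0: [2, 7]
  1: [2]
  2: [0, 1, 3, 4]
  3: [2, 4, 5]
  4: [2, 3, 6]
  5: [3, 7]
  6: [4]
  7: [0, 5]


Visit 6, enqueue [4]
Visit 4, enqueue [2, 3]
Visit 2, enqueue [0, 1]
Visit 3, enqueue [5]
Visit 0, enqueue [7]
Visit 1, enqueue []
Visit 5, enqueue []
Visit 7, enqueue []

BFS order: [6, 4, 2, 3, 0, 1, 5, 7]


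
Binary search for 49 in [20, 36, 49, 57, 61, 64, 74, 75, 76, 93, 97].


Step 1: lo=0, hi=10, mid=5, val=64
Step 2: lo=0, hi=4, mid=2, val=49

Found at index 2


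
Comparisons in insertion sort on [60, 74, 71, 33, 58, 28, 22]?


Algorithm: insertion sort
Input: [60, 74, 71, 33, 58, 28, 22]
Sorted: [22, 28, 33, 58, 60, 71, 74]

21


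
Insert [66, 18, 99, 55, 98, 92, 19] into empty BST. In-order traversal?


Insert 66: root
Insert 18: L from 66
Insert 99: R from 66
Insert 55: L from 66 -> R from 18
Insert 98: R from 66 -> L from 99
Insert 92: R from 66 -> L from 99 -> L from 98
Insert 19: L from 66 -> R from 18 -> L from 55

In-order: [18, 19, 55, 66, 92, 98, 99]


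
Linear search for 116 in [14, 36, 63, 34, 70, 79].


i=0: 14!=116
i=1: 36!=116
i=2: 63!=116
i=3: 34!=116
i=4: 70!=116
i=5: 79!=116

Not found, 6 comps


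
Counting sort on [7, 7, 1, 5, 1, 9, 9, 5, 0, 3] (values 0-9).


Input: [7, 7, 1, 5, 1, 9, 9, 5, 0, 3]
Counts: [1, 2, 0, 1, 0, 2, 0, 2, 0, 2]

Sorted: [0, 1, 1, 3, 5, 5, 7, 7, 9, 9]


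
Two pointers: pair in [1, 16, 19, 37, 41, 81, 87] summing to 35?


lo=0(1)+hi=6(87)=88
lo=0(1)+hi=5(81)=82
lo=0(1)+hi=4(41)=42
lo=0(1)+hi=3(37)=38
lo=0(1)+hi=2(19)=20
lo=1(16)+hi=2(19)=35

Yes: 16+19=35


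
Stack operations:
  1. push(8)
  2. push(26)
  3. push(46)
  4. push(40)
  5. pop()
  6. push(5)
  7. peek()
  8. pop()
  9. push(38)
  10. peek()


push(8) -> [8]
push(26) -> [8, 26]
push(46) -> [8, 26, 46]
push(40) -> [8, 26, 46, 40]
pop()->40, [8, 26, 46]
push(5) -> [8, 26, 46, 5]
peek()->5
pop()->5, [8, 26, 46]
push(38) -> [8, 26, 46, 38]
peek()->38

Final stack: [8, 26, 46, 38]


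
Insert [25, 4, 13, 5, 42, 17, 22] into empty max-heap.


Insert 25: [25]
Insert 4: [25, 4]
Insert 13: [25, 4, 13]
Insert 5: [25, 5, 13, 4]
Insert 42: [42, 25, 13, 4, 5]
Insert 17: [42, 25, 17, 4, 5, 13]
Insert 22: [42, 25, 22, 4, 5, 13, 17]

Final heap: [42, 25, 22, 4, 5, 13, 17]


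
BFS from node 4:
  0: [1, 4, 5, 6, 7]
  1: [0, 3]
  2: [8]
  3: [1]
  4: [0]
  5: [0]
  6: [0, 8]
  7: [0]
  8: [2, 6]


Visit 4, enqueue [0]
Visit 0, enqueue [1, 5, 6, 7]
Visit 1, enqueue [3]
Visit 5, enqueue []
Visit 6, enqueue [8]
Visit 7, enqueue []
Visit 3, enqueue []
Visit 8, enqueue [2]
Visit 2, enqueue []

BFS order: [4, 0, 1, 5, 6, 7, 3, 8, 2]


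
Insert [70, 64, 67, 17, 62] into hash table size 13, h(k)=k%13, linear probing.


Insert 70: h=5 -> slot 5
Insert 64: h=12 -> slot 12
Insert 67: h=2 -> slot 2
Insert 17: h=4 -> slot 4
Insert 62: h=10 -> slot 10

Table: [None, None, 67, None, 17, 70, None, None, None, None, 62, None, 64]


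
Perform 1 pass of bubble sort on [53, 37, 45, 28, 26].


Initial: [53, 37, 45, 28, 26]
Pass 1: [37, 45, 28, 26, 53] (4 swaps)

After 1 pass: [37, 45, 28, 26, 53]


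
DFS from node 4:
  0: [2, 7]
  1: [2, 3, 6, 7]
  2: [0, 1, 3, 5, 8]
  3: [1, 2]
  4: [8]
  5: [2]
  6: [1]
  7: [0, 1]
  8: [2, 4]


Visit 4, push [8]
Visit 8, push [2]
Visit 2, push [5, 3, 1, 0]
Visit 0, push [7]
Visit 7, push [1]
Visit 1, push [6, 3]
Visit 3, push []
Visit 6, push []
Visit 5, push []

DFS order: [4, 8, 2, 0, 7, 1, 3, 6, 5]


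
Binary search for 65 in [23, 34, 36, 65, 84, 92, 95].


Step 1: lo=0, hi=6, mid=3, val=65

Found at index 3


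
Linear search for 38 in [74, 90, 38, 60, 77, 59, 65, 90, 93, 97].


i=0: 74!=38
i=1: 90!=38
i=2: 38==38 found!

Found at 2, 3 comps


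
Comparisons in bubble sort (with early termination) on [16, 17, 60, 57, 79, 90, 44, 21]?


Algorithm: bubble sort (with early termination)
Input: [16, 17, 60, 57, 79, 90, 44, 21]
Sorted: [16, 17, 21, 44, 57, 60, 79, 90]

27


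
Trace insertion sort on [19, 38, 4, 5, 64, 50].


Initial: [19, 38, 4, 5, 64, 50]
Insert 38: [19, 38, 4, 5, 64, 50]
Insert 4: [4, 19, 38, 5, 64, 50]
Insert 5: [4, 5, 19, 38, 64, 50]
Insert 64: [4, 5, 19, 38, 64, 50]
Insert 50: [4, 5, 19, 38, 50, 64]

Sorted: [4, 5, 19, 38, 50, 64]


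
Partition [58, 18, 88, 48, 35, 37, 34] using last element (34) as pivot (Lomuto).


Pivot: 34
  18 <= 34: swap -> [18, 58, 88, 48, 35, 37, 34]
Place pivot at 1: [18, 34, 88, 48, 35, 37, 58]

Partitioned: [18, 34, 88, 48, 35, 37, 58]


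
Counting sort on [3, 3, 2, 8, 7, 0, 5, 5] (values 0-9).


Input: [3, 3, 2, 8, 7, 0, 5, 5]
Counts: [1, 0, 1, 2, 0, 2, 0, 1, 1, 0]

Sorted: [0, 2, 3, 3, 5, 5, 7, 8]


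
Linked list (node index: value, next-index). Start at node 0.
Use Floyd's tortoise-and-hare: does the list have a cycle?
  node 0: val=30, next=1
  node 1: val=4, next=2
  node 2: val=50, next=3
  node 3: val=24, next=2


Floyd's tortoise (slow, +1) and hare (fast, +2):
  init: slow=0, fast=0
  step 1: slow=1, fast=2
  step 2: slow=2, fast=2
  slow == fast at node 2: cycle detected

Cycle: yes


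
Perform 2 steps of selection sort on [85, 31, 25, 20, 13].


Initial: [85, 31, 25, 20, 13]
Step 1: min=13 at 4
  Swap: [13, 31, 25, 20, 85]
Step 2: min=20 at 3
  Swap: [13, 20, 25, 31, 85]

After 2 steps: [13, 20, 25, 31, 85]


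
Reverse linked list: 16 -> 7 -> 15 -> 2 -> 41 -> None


Step 1: curr=16, set curr.next=prev(None) | reversed so far: 16
Step 2: curr=7, set curr.next=prev(16) | reversed so far: 7 -> 16
Step 3: curr=15, set curr.next=prev(7) | reversed so far: 15 -> 7 -> 16
Step 4: curr=2, set curr.next=prev(15) | reversed so far: 2 -> 15 -> 7 -> 16
Step 5: curr=41, set curr.next=prev(2) | reversed so far: 41 -> 2 -> 15 -> 7 -> 16

41 -> 2 -> 15 -> 7 -> 16 -> None


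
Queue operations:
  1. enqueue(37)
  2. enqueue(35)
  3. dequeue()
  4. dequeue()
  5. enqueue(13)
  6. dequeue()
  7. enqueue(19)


enqueue(37) -> [37]
enqueue(35) -> [37, 35]
dequeue()->37, [35]
dequeue()->35, []
enqueue(13) -> [13]
dequeue()->13, []
enqueue(19) -> [19]

Final queue: [19]


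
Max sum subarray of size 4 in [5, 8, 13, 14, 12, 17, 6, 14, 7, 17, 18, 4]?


[0:4]: 40
[1:5]: 47
[2:6]: 56
[3:7]: 49
[4:8]: 49
[5:9]: 44
[6:10]: 44
[7:11]: 56
[8:12]: 46

Max: 56 at [2:6]


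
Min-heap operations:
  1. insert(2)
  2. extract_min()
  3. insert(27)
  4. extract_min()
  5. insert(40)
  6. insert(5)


insert(2) -> [2]
extract_min()->2, []
insert(27) -> [27]
extract_min()->27, []
insert(40) -> [40]
insert(5) -> [5, 40]

Final heap: [5, 40]


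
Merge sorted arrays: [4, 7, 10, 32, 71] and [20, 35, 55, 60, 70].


Take 4 from A
Take 7 from A
Take 10 from A
Take 20 from B
Take 32 from A
Take 35 from B
Take 55 from B
Take 60 from B
Take 70 from B

Merged: [4, 7, 10, 20, 32, 35, 55, 60, 70, 71]


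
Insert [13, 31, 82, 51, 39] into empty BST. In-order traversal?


Insert 13: root
Insert 31: R from 13
Insert 82: R from 13 -> R from 31
Insert 51: R from 13 -> R from 31 -> L from 82
Insert 39: R from 13 -> R from 31 -> L from 82 -> L from 51

In-order: [13, 31, 39, 51, 82]


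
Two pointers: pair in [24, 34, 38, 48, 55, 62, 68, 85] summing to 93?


lo=0(24)+hi=7(85)=109
lo=0(24)+hi=6(68)=92
lo=1(34)+hi=6(68)=102
lo=1(34)+hi=5(62)=96
lo=1(34)+hi=4(55)=89
lo=2(38)+hi=4(55)=93

Yes: 38+55=93


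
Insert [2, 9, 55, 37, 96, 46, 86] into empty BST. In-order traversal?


Insert 2: root
Insert 9: R from 2
Insert 55: R from 2 -> R from 9
Insert 37: R from 2 -> R from 9 -> L from 55
Insert 96: R from 2 -> R from 9 -> R from 55
Insert 46: R from 2 -> R from 9 -> L from 55 -> R from 37
Insert 86: R from 2 -> R from 9 -> R from 55 -> L from 96

In-order: [2, 9, 37, 46, 55, 86, 96]


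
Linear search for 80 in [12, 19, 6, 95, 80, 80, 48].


i=0: 12!=80
i=1: 19!=80
i=2: 6!=80
i=3: 95!=80
i=4: 80==80 found!

Found at 4, 5 comps


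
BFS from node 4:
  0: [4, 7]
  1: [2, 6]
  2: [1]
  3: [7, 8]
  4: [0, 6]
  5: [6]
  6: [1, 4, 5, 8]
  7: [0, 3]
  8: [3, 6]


Visit 4, enqueue [0, 6]
Visit 0, enqueue [7]
Visit 6, enqueue [1, 5, 8]
Visit 7, enqueue [3]
Visit 1, enqueue [2]
Visit 5, enqueue []
Visit 8, enqueue []
Visit 3, enqueue []
Visit 2, enqueue []

BFS order: [4, 0, 6, 7, 1, 5, 8, 3, 2]


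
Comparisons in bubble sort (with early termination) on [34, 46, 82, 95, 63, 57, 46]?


Algorithm: bubble sort (with early termination)
Input: [34, 46, 82, 95, 63, 57, 46]
Sorted: [34, 46, 46, 57, 63, 82, 95]

20


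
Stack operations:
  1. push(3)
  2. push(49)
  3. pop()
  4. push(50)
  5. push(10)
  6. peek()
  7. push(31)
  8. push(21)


push(3) -> [3]
push(49) -> [3, 49]
pop()->49, [3]
push(50) -> [3, 50]
push(10) -> [3, 50, 10]
peek()->10
push(31) -> [3, 50, 10, 31]
push(21) -> [3, 50, 10, 31, 21]

Final stack: [3, 50, 10, 31, 21]


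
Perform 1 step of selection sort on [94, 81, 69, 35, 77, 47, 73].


Initial: [94, 81, 69, 35, 77, 47, 73]
Step 1: min=35 at 3
  Swap: [35, 81, 69, 94, 77, 47, 73]

After 1 step: [35, 81, 69, 94, 77, 47, 73]


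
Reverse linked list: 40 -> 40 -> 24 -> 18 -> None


Step 1: curr=40, set curr.next=prev(None) | reversed so far: 40
Step 2: curr=40, set curr.next=prev(40) | reversed so far: 40 -> 40
Step 3: curr=24, set curr.next=prev(40) | reversed so far: 24 -> 40 -> 40
Step 4: curr=18, set curr.next=prev(24) | reversed so far: 18 -> 24 -> 40 -> 40

18 -> 24 -> 40 -> 40 -> None


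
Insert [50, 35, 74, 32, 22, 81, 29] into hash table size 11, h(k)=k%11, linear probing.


Insert 50: h=6 -> slot 6
Insert 35: h=2 -> slot 2
Insert 74: h=8 -> slot 8
Insert 32: h=10 -> slot 10
Insert 22: h=0 -> slot 0
Insert 81: h=4 -> slot 4
Insert 29: h=7 -> slot 7

Table: [22, None, 35, None, 81, None, 50, 29, 74, None, 32]


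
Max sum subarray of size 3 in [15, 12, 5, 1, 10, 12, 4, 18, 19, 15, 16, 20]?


[0:3]: 32
[1:4]: 18
[2:5]: 16
[3:6]: 23
[4:7]: 26
[5:8]: 34
[6:9]: 41
[7:10]: 52
[8:11]: 50
[9:12]: 51

Max: 52 at [7:10]


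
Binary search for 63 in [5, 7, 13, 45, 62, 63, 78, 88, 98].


Step 1: lo=0, hi=8, mid=4, val=62
Step 2: lo=5, hi=8, mid=6, val=78
Step 3: lo=5, hi=5, mid=5, val=63

Found at index 5


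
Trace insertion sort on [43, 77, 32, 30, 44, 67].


Initial: [43, 77, 32, 30, 44, 67]
Insert 77: [43, 77, 32, 30, 44, 67]
Insert 32: [32, 43, 77, 30, 44, 67]
Insert 30: [30, 32, 43, 77, 44, 67]
Insert 44: [30, 32, 43, 44, 77, 67]
Insert 67: [30, 32, 43, 44, 67, 77]

Sorted: [30, 32, 43, 44, 67, 77]


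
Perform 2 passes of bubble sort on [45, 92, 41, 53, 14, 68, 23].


Initial: [45, 92, 41, 53, 14, 68, 23]
Pass 1: [45, 41, 53, 14, 68, 23, 92] (5 swaps)
Pass 2: [41, 45, 14, 53, 23, 68, 92] (3 swaps)

After 2 passes: [41, 45, 14, 53, 23, 68, 92]


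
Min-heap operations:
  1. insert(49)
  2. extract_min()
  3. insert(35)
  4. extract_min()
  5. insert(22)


insert(49) -> [49]
extract_min()->49, []
insert(35) -> [35]
extract_min()->35, []
insert(22) -> [22]

Final heap: [22]


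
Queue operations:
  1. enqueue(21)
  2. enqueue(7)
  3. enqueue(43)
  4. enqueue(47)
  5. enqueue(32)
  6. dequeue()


enqueue(21) -> [21]
enqueue(7) -> [21, 7]
enqueue(43) -> [21, 7, 43]
enqueue(47) -> [21, 7, 43, 47]
enqueue(32) -> [21, 7, 43, 47, 32]
dequeue()->21, [7, 43, 47, 32]

Final queue: [7, 43, 47, 32]


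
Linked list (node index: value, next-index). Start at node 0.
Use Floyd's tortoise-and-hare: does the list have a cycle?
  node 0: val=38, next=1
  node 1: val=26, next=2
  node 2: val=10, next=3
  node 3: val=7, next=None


Floyd's tortoise (slow, +1) and hare (fast, +2):
  init: slow=0, fast=0
  step 1: slow=1, fast=2
  step 2: fast 2->3->None, no cycle

Cycle: no


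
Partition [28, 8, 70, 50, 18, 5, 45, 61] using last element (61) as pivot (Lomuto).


Pivot: 61
  28 <= 61: advance i (no swap)
  8 <= 61: advance i (no swap)
  50 <= 61: swap -> [28, 8, 50, 70, 18, 5, 45, 61]
  18 <= 61: swap -> [28, 8, 50, 18, 70, 5, 45, 61]
  5 <= 61: swap -> [28, 8, 50, 18, 5, 70, 45, 61]
  45 <= 61: swap -> [28, 8, 50, 18, 5, 45, 70, 61]
Place pivot at 6: [28, 8, 50, 18, 5, 45, 61, 70]

Partitioned: [28, 8, 50, 18, 5, 45, 61, 70]


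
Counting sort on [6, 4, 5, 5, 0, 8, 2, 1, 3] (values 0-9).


Input: [6, 4, 5, 5, 0, 8, 2, 1, 3]
Counts: [1, 1, 1, 1, 1, 2, 1, 0, 1, 0]

Sorted: [0, 1, 2, 3, 4, 5, 5, 6, 8]


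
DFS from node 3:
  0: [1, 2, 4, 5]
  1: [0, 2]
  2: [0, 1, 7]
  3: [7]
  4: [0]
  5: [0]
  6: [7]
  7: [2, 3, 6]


Visit 3, push [7]
Visit 7, push [6, 2]
Visit 2, push [1, 0]
Visit 0, push [5, 4, 1]
Visit 1, push []
Visit 4, push []
Visit 5, push []
Visit 6, push []

DFS order: [3, 7, 2, 0, 1, 4, 5, 6]


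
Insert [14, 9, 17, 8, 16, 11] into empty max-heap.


Insert 14: [14]
Insert 9: [14, 9]
Insert 17: [17, 9, 14]
Insert 8: [17, 9, 14, 8]
Insert 16: [17, 16, 14, 8, 9]
Insert 11: [17, 16, 14, 8, 9, 11]

Final heap: [17, 16, 14, 8, 9, 11]


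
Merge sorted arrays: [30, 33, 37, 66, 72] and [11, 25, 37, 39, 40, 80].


Take 11 from B
Take 25 from B
Take 30 from A
Take 33 from A
Take 37 from A
Take 37 from B
Take 39 from B
Take 40 from B
Take 66 from A
Take 72 from A

Merged: [11, 25, 30, 33, 37, 37, 39, 40, 66, 72, 80]


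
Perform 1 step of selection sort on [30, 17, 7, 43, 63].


Initial: [30, 17, 7, 43, 63]
Step 1: min=7 at 2
  Swap: [7, 17, 30, 43, 63]

After 1 step: [7, 17, 30, 43, 63]


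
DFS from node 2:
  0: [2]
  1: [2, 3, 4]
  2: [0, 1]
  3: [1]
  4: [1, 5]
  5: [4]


Visit 2, push [1, 0]
Visit 0, push []
Visit 1, push [4, 3]
Visit 3, push []
Visit 4, push [5]
Visit 5, push []

DFS order: [2, 0, 1, 3, 4, 5]


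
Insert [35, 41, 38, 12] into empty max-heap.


Insert 35: [35]
Insert 41: [41, 35]
Insert 38: [41, 35, 38]
Insert 12: [41, 35, 38, 12]

Final heap: [41, 35, 38, 12]


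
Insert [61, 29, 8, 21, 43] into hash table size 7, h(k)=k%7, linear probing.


Insert 61: h=5 -> slot 5
Insert 29: h=1 -> slot 1
Insert 8: h=1, 1 probes -> slot 2
Insert 21: h=0 -> slot 0
Insert 43: h=1, 2 probes -> slot 3

Table: [21, 29, 8, 43, None, 61, None]


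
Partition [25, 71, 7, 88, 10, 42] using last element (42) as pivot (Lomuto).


Pivot: 42
  25 <= 42: advance i (no swap)
  7 <= 42: swap -> [25, 7, 71, 88, 10, 42]
  10 <= 42: swap -> [25, 7, 10, 88, 71, 42]
Place pivot at 3: [25, 7, 10, 42, 71, 88]

Partitioned: [25, 7, 10, 42, 71, 88]


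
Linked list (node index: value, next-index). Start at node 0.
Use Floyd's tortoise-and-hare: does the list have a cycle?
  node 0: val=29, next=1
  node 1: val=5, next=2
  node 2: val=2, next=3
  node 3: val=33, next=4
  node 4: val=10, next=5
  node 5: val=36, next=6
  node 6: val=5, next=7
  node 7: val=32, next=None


Floyd's tortoise (slow, +1) and hare (fast, +2):
  init: slow=0, fast=0
  step 1: slow=1, fast=2
  step 2: slow=2, fast=4
  step 3: slow=3, fast=6
  step 4: fast 6->7->None, no cycle

Cycle: no


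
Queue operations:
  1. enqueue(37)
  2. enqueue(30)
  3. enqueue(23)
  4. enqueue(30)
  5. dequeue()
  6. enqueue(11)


enqueue(37) -> [37]
enqueue(30) -> [37, 30]
enqueue(23) -> [37, 30, 23]
enqueue(30) -> [37, 30, 23, 30]
dequeue()->37, [30, 23, 30]
enqueue(11) -> [30, 23, 30, 11]

Final queue: [30, 23, 30, 11]


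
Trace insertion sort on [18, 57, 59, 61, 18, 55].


Initial: [18, 57, 59, 61, 18, 55]
Insert 57: [18, 57, 59, 61, 18, 55]
Insert 59: [18, 57, 59, 61, 18, 55]
Insert 61: [18, 57, 59, 61, 18, 55]
Insert 18: [18, 18, 57, 59, 61, 55]
Insert 55: [18, 18, 55, 57, 59, 61]

Sorted: [18, 18, 55, 57, 59, 61]


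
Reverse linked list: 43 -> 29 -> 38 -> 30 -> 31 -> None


Step 1: curr=43, set curr.next=prev(None) | reversed so far: 43
Step 2: curr=29, set curr.next=prev(43) | reversed so far: 29 -> 43
Step 3: curr=38, set curr.next=prev(29) | reversed so far: 38 -> 29 -> 43
Step 4: curr=30, set curr.next=prev(38) | reversed so far: 30 -> 38 -> 29 -> 43
Step 5: curr=31, set curr.next=prev(30) | reversed so far: 31 -> 30 -> 38 -> 29 -> 43

31 -> 30 -> 38 -> 29 -> 43 -> None


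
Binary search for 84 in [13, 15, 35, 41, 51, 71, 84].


Step 1: lo=0, hi=6, mid=3, val=41
Step 2: lo=4, hi=6, mid=5, val=71
Step 3: lo=6, hi=6, mid=6, val=84

Found at index 6


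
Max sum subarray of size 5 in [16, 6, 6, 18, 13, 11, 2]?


[0:5]: 59
[1:6]: 54
[2:7]: 50

Max: 59 at [0:5]


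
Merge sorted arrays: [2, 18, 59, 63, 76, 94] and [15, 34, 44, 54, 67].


Take 2 from A
Take 15 from B
Take 18 from A
Take 34 from B
Take 44 from B
Take 54 from B
Take 59 from A
Take 63 from A
Take 67 from B

Merged: [2, 15, 18, 34, 44, 54, 59, 63, 67, 76, 94]


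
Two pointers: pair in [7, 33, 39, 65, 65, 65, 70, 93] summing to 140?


lo=0(7)+hi=7(93)=100
lo=1(33)+hi=7(93)=126
lo=2(39)+hi=7(93)=132
lo=3(65)+hi=7(93)=158
lo=3(65)+hi=6(70)=135
lo=4(65)+hi=6(70)=135
lo=5(65)+hi=6(70)=135

No pair found


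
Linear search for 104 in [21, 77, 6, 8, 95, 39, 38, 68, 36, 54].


i=0: 21!=104
i=1: 77!=104
i=2: 6!=104
i=3: 8!=104
i=4: 95!=104
i=5: 39!=104
i=6: 38!=104
i=7: 68!=104
i=8: 36!=104
i=9: 54!=104

Not found, 10 comps


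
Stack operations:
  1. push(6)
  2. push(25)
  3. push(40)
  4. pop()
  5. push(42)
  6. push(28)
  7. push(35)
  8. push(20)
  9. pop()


push(6) -> [6]
push(25) -> [6, 25]
push(40) -> [6, 25, 40]
pop()->40, [6, 25]
push(42) -> [6, 25, 42]
push(28) -> [6, 25, 42, 28]
push(35) -> [6, 25, 42, 28, 35]
push(20) -> [6, 25, 42, 28, 35, 20]
pop()->20, [6, 25, 42, 28, 35]

Final stack: [6, 25, 42, 28, 35]


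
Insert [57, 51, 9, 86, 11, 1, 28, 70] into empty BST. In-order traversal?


Insert 57: root
Insert 51: L from 57
Insert 9: L from 57 -> L from 51
Insert 86: R from 57
Insert 11: L from 57 -> L from 51 -> R from 9
Insert 1: L from 57 -> L from 51 -> L from 9
Insert 28: L from 57 -> L from 51 -> R from 9 -> R from 11
Insert 70: R from 57 -> L from 86

In-order: [1, 9, 11, 28, 51, 57, 70, 86]


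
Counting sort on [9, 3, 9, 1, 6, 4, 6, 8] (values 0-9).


Input: [9, 3, 9, 1, 6, 4, 6, 8]
Counts: [0, 1, 0, 1, 1, 0, 2, 0, 1, 2]

Sorted: [1, 3, 4, 6, 6, 8, 9, 9]


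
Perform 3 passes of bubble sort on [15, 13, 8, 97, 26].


Initial: [15, 13, 8, 97, 26]
Pass 1: [13, 8, 15, 26, 97] (3 swaps)
Pass 2: [8, 13, 15, 26, 97] (1 swaps)
Pass 3: [8, 13, 15, 26, 97] (0 swaps)

After 3 passes: [8, 13, 15, 26, 97]


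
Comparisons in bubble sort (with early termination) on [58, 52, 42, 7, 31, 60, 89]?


Algorithm: bubble sort (with early termination)
Input: [58, 52, 42, 7, 31, 60, 89]
Sorted: [7, 31, 42, 52, 58, 60, 89]

18


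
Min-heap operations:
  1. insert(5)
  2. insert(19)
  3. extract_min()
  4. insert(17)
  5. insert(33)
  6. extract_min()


insert(5) -> [5]
insert(19) -> [5, 19]
extract_min()->5, [19]
insert(17) -> [17, 19]
insert(33) -> [17, 19, 33]
extract_min()->17, [19, 33]

Final heap: [19, 33]


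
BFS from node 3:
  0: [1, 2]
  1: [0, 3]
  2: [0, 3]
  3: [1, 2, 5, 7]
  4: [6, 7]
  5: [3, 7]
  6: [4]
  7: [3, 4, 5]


Visit 3, enqueue [1, 2, 5, 7]
Visit 1, enqueue [0]
Visit 2, enqueue []
Visit 5, enqueue []
Visit 7, enqueue [4]
Visit 0, enqueue []
Visit 4, enqueue [6]
Visit 6, enqueue []

BFS order: [3, 1, 2, 5, 7, 0, 4, 6]


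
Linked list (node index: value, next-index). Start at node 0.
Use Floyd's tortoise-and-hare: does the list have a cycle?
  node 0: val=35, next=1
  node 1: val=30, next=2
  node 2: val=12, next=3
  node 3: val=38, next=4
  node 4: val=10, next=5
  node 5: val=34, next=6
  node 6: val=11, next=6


Floyd's tortoise (slow, +1) and hare (fast, +2):
  init: slow=0, fast=0
  step 1: slow=1, fast=2
  step 2: slow=2, fast=4
  step 3: slow=3, fast=6
  step 4: slow=4, fast=6
  step 5: slow=5, fast=6
  step 6: slow=6, fast=6
  slow == fast at node 6: cycle detected

Cycle: yes


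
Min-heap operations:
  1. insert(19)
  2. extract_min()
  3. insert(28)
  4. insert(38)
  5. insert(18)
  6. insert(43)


insert(19) -> [19]
extract_min()->19, []
insert(28) -> [28]
insert(38) -> [28, 38]
insert(18) -> [18, 38, 28]
insert(43) -> [18, 38, 28, 43]

Final heap: [18, 38, 28, 43]


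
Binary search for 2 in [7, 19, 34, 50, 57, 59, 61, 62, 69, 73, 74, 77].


Step 1: lo=0, hi=11, mid=5, val=59
Step 2: lo=0, hi=4, mid=2, val=34
Step 3: lo=0, hi=1, mid=0, val=7

Not found


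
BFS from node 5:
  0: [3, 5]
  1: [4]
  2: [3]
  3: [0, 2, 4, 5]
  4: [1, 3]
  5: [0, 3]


Visit 5, enqueue [0, 3]
Visit 0, enqueue []
Visit 3, enqueue [2, 4]
Visit 2, enqueue []
Visit 4, enqueue [1]
Visit 1, enqueue []

BFS order: [5, 0, 3, 2, 4, 1]


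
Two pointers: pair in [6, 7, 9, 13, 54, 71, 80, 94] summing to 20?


lo=0(6)+hi=7(94)=100
lo=0(6)+hi=6(80)=86
lo=0(6)+hi=5(71)=77
lo=0(6)+hi=4(54)=60
lo=0(6)+hi=3(13)=19
lo=1(7)+hi=3(13)=20

Yes: 7+13=20


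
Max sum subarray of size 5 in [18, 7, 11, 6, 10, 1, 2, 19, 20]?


[0:5]: 52
[1:6]: 35
[2:7]: 30
[3:8]: 38
[4:9]: 52

Max: 52 at [0:5]


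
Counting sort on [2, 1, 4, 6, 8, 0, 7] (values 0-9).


Input: [2, 1, 4, 6, 8, 0, 7]
Counts: [1, 1, 1, 0, 1, 0, 1, 1, 1, 0]

Sorted: [0, 1, 2, 4, 6, 7, 8]


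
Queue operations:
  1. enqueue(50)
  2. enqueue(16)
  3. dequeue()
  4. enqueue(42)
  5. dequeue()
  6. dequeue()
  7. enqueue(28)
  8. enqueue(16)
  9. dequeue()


enqueue(50) -> [50]
enqueue(16) -> [50, 16]
dequeue()->50, [16]
enqueue(42) -> [16, 42]
dequeue()->16, [42]
dequeue()->42, []
enqueue(28) -> [28]
enqueue(16) -> [28, 16]
dequeue()->28, [16]

Final queue: [16]


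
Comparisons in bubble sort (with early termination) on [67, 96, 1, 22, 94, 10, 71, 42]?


Algorithm: bubble sort (with early termination)
Input: [67, 96, 1, 22, 94, 10, 71, 42]
Sorted: [1, 10, 22, 42, 67, 71, 94, 96]

25


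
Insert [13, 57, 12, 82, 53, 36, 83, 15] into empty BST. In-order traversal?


Insert 13: root
Insert 57: R from 13
Insert 12: L from 13
Insert 82: R from 13 -> R from 57
Insert 53: R from 13 -> L from 57
Insert 36: R from 13 -> L from 57 -> L from 53
Insert 83: R from 13 -> R from 57 -> R from 82
Insert 15: R from 13 -> L from 57 -> L from 53 -> L from 36

In-order: [12, 13, 15, 36, 53, 57, 82, 83]


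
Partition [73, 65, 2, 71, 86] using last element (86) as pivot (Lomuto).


Pivot: 86
  73 <= 86: advance i (no swap)
  65 <= 86: advance i (no swap)
  2 <= 86: advance i (no swap)
  71 <= 86: advance i (no swap)
Place pivot at 4: [73, 65, 2, 71, 86]

Partitioned: [73, 65, 2, 71, 86]


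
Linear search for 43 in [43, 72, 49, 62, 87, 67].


i=0: 43==43 found!

Found at 0, 1 comps


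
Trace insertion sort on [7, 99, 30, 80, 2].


Initial: [7, 99, 30, 80, 2]
Insert 99: [7, 99, 30, 80, 2]
Insert 30: [7, 30, 99, 80, 2]
Insert 80: [7, 30, 80, 99, 2]
Insert 2: [2, 7, 30, 80, 99]

Sorted: [2, 7, 30, 80, 99]


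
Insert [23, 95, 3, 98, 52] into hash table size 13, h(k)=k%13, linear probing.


Insert 23: h=10 -> slot 10
Insert 95: h=4 -> slot 4
Insert 3: h=3 -> slot 3
Insert 98: h=7 -> slot 7
Insert 52: h=0 -> slot 0

Table: [52, None, None, 3, 95, None, None, 98, None, None, 23, None, None]


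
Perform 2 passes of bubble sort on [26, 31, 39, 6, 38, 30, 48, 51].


Initial: [26, 31, 39, 6, 38, 30, 48, 51]
Pass 1: [26, 31, 6, 38, 30, 39, 48, 51] (3 swaps)
Pass 2: [26, 6, 31, 30, 38, 39, 48, 51] (2 swaps)

After 2 passes: [26, 6, 31, 30, 38, 39, 48, 51]


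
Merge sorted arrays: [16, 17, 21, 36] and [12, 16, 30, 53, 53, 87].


Take 12 from B
Take 16 from A
Take 16 from B
Take 17 from A
Take 21 from A
Take 30 from B
Take 36 from A

Merged: [12, 16, 16, 17, 21, 30, 36, 53, 53, 87]


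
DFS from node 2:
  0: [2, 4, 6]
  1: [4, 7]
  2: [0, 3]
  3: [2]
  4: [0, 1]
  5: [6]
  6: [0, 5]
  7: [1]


Visit 2, push [3, 0]
Visit 0, push [6, 4]
Visit 4, push [1]
Visit 1, push [7]
Visit 7, push []
Visit 6, push [5]
Visit 5, push []
Visit 3, push []

DFS order: [2, 0, 4, 1, 7, 6, 5, 3]


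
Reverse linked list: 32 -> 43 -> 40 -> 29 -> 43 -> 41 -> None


Step 1: curr=32, set curr.next=prev(None) | reversed so far: 32
Step 2: curr=43, set curr.next=prev(32) | reversed so far: 43 -> 32
Step 3: curr=40, set curr.next=prev(43) | reversed so far: 40 -> 43 -> 32
Step 4: curr=29, set curr.next=prev(40) | reversed so far: 29 -> 40 -> 43 -> 32
Step 5: curr=43, set curr.next=prev(29) | reversed so far: 43 -> 29 -> 40 -> 43 -> 32
Step 6: curr=41, set curr.next=prev(43) | reversed so far: 41 -> 43 -> 29 -> 40 -> 43 -> 32

41 -> 43 -> 29 -> 40 -> 43 -> 32 -> None


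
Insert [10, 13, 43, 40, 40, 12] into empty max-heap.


Insert 10: [10]
Insert 13: [13, 10]
Insert 43: [43, 10, 13]
Insert 40: [43, 40, 13, 10]
Insert 40: [43, 40, 13, 10, 40]
Insert 12: [43, 40, 13, 10, 40, 12]

Final heap: [43, 40, 13, 10, 40, 12]


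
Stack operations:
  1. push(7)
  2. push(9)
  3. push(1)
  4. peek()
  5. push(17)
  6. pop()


push(7) -> [7]
push(9) -> [7, 9]
push(1) -> [7, 9, 1]
peek()->1
push(17) -> [7, 9, 1, 17]
pop()->17, [7, 9, 1]

Final stack: [7, 9, 1]


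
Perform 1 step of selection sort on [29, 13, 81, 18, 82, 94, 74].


Initial: [29, 13, 81, 18, 82, 94, 74]
Step 1: min=13 at 1
  Swap: [13, 29, 81, 18, 82, 94, 74]

After 1 step: [13, 29, 81, 18, 82, 94, 74]


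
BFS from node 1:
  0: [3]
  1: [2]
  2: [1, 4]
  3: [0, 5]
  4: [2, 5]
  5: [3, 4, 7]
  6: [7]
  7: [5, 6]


Visit 1, enqueue [2]
Visit 2, enqueue [4]
Visit 4, enqueue [5]
Visit 5, enqueue [3, 7]
Visit 3, enqueue [0]
Visit 7, enqueue [6]
Visit 0, enqueue []
Visit 6, enqueue []

BFS order: [1, 2, 4, 5, 3, 7, 0, 6]


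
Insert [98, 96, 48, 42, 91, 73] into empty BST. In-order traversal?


Insert 98: root
Insert 96: L from 98
Insert 48: L from 98 -> L from 96
Insert 42: L from 98 -> L from 96 -> L from 48
Insert 91: L from 98 -> L from 96 -> R from 48
Insert 73: L from 98 -> L from 96 -> R from 48 -> L from 91

In-order: [42, 48, 73, 91, 96, 98]


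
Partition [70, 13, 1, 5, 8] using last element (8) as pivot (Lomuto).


Pivot: 8
  1 <= 8: swap -> [1, 13, 70, 5, 8]
  5 <= 8: swap -> [1, 5, 70, 13, 8]
Place pivot at 2: [1, 5, 8, 13, 70]

Partitioned: [1, 5, 8, 13, 70]


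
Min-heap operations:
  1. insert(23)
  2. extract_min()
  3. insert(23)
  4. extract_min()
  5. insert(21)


insert(23) -> [23]
extract_min()->23, []
insert(23) -> [23]
extract_min()->23, []
insert(21) -> [21]

Final heap: [21]


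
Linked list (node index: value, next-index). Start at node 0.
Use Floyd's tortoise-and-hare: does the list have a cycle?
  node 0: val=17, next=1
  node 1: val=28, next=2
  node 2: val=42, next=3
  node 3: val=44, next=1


Floyd's tortoise (slow, +1) and hare (fast, +2):
  init: slow=0, fast=0
  step 1: slow=1, fast=2
  step 2: slow=2, fast=1
  step 3: slow=3, fast=3
  slow == fast at node 3: cycle detected

Cycle: yes


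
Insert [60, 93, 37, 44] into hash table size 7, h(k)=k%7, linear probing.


Insert 60: h=4 -> slot 4
Insert 93: h=2 -> slot 2
Insert 37: h=2, 1 probes -> slot 3
Insert 44: h=2, 3 probes -> slot 5

Table: [None, None, 93, 37, 60, 44, None]


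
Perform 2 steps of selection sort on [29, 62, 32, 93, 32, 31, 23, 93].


Initial: [29, 62, 32, 93, 32, 31, 23, 93]
Step 1: min=23 at 6
  Swap: [23, 62, 32, 93, 32, 31, 29, 93]
Step 2: min=29 at 6
  Swap: [23, 29, 32, 93, 32, 31, 62, 93]

After 2 steps: [23, 29, 32, 93, 32, 31, 62, 93]


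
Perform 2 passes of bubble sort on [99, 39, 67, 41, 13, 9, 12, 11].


Initial: [99, 39, 67, 41, 13, 9, 12, 11]
Pass 1: [39, 67, 41, 13, 9, 12, 11, 99] (7 swaps)
Pass 2: [39, 41, 13, 9, 12, 11, 67, 99] (5 swaps)

After 2 passes: [39, 41, 13, 9, 12, 11, 67, 99]


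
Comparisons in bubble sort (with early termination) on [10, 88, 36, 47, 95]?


Algorithm: bubble sort (with early termination)
Input: [10, 88, 36, 47, 95]
Sorted: [10, 36, 47, 88, 95]

7


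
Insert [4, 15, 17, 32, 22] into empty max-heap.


Insert 4: [4]
Insert 15: [15, 4]
Insert 17: [17, 4, 15]
Insert 32: [32, 17, 15, 4]
Insert 22: [32, 22, 15, 4, 17]

Final heap: [32, 22, 15, 4, 17]


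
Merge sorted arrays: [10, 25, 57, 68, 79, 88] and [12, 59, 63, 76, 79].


Take 10 from A
Take 12 from B
Take 25 from A
Take 57 from A
Take 59 from B
Take 63 from B
Take 68 from A
Take 76 from B
Take 79 from A
Take 79 from B

Merged: [10, 12, 25, 57, 59, 63, 68, 76, 79, 79, 88]


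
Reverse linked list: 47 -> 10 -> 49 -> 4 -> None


Step 1: curr=47, set curr.next=prev(None) | reversed so far: 47
Step 2: curr=10, set curr.next=prev(47) | reversed so far: 10 -> 47
Step 3: curr=49, set curr.next=prev(10) | reversed so far: 49 -> 10 -> 47
Step 4: curr=4, set curr.next=prev(49) | reversed so far: 4 -> 49 -> 10 -> 47

4 -> 49 -> 10 -> 47 -> None


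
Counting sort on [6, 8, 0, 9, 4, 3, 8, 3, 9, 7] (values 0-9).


Input: [6, 8, 0, 9, 4, 3, 8, 3, 9, 7]
Counts: [1, 0, 0, 2, 1, 0, 1, 1, 2, 2]

Sorted: [0, 3, 3, 4, 6, 7, 8, 8, 9, 9]


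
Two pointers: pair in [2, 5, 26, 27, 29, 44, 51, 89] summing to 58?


lo=0(2)+hi=7(89)=91
lo=0(2)+hi=6(51)=53
lo=1(5)+hi=6(51)=56
lo=2(26)+hi=6(51)=77
lo=2(26)+hi=5(44)=70
lo=2(26)+hi=4(29)=55
lo=3(27)+hi=4(29)=56

No pair found


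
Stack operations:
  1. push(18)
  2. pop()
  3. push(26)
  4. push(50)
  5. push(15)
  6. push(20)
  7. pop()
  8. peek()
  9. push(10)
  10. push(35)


push(18) -> [18]
pop()->18, []
push(26) -> [26]
push(50) -> [26, 50]
push(15) -> [26, 50, 15]
push(20) -> [26, 50, 15, 20]
pop()->20, [26, 50, 15]
peek()->15
push(10) -> [26, 50, 15, 10]
push(35) -> [26, 50, 15, 10, 35]

Final stack: [26, 50, 15, 10, 35]


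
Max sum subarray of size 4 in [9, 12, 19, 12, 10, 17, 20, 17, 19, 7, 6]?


[0:4]: 52
[1:5]: 53
[2:6]: 58
[3:7]: 59
[4:8]: 64
[5:9]: 73
[6:10]: 63
[7:11]: 49

Max: 73 at [5:9]


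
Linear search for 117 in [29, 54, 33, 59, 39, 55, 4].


i=0: 29!=117
i=1: 54!=117
i=2: 33!=117
i=3: 59!=117
i=4: 39!=117
i=5: 55!=117
i=6: 4!=117

Not found, 7 comps


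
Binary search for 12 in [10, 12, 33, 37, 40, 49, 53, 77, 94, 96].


Step 1: lo=0, hi=9, mid=4, val=40
Step 2: lo=0, hi=3, mid=1, val=12

Found at index 1


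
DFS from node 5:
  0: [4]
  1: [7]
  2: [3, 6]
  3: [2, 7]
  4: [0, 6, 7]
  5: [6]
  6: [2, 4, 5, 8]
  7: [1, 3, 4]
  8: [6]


Visit 5, push [6]
Visit 6, push [8, 4, 2]
Visit 2, push [3]
Visit 3, push [7]
Visit 7, push [4, 1]
Visit 1, push []
Visit 4, push [0]
Visit 0, push []
Visit 8, push []

DFS order: [5, 6, 2, 3, 7, 1, 4, 0, 8]


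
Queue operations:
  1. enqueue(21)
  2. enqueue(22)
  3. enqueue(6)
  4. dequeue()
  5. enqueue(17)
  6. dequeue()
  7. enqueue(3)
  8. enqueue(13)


enqueue(21) -> [21]
enqueue(22) -> [21, 22]
enqueue(6) -> [21, 22, 6]
dequeue()->21, [22, 6]
enqueue(17) -> [22, 6, 17]
dequeue()->22, [6, 17]
enqueue(3) -> [6, 17, 3]
enqueue(13) -> [6, 17, 3, 13]

Final queue: [6, 17, 3, 13]


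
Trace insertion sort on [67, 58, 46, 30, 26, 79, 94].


Initial: [67, 58, 46, 30, 26, 79, 94]
Insert 58: [58, 67, 46, 30, 26, 79, 94]
Insert 46: [46, 58, 67, 30, 26, 79, 94]
Insert 30: [30, 46, 58, 67, 26, 79, 94]
Insert 26: [26, 30, 46, 58, 67, 79, 94]
Insert 79: [26, 30, 46, 58, 67, 79, 94]
Insert 94: [26, 30, 46, 58, 67, 79, 94]

Sorted: [26, 30, 46, 58, 67, 79, 94]


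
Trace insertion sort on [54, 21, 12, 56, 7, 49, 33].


Initial: [54, 21, 12, 56, 7, 49, 33]
Insert 21: [21, 54, 12, 56, 7, 49, 33]
Insert 12: [12, 21, 54, 56, 7, 49, 33]
Insert 56: [12, 21, 54, 56, 7, 49, 33]
Insert 7: [7, 12, 21, 54, 56, 49, 33]
Insert 49: [7, 12, 21, 49, 54, 56, 33]
Insert 33: [7, 12, 21, 33, 49, 54, 56]

Sorted: [7, 12, 21, 33, 49, 54, 56]


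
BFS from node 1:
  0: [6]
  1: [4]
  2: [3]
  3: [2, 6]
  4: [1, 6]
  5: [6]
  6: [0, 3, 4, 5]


Visit 1, enqueue [4]
Visit 4, enqueue [6]
Visit 6, enqueue [0, 3, 5]
Visit 0, enqueue []
Visit 3, enqueue [2]
Visit 5, enqueue []
Visit 2, enqueue []

BFS order: [1, 4, 6, 0, 3, 5, 2]


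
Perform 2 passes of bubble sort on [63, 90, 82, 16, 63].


Initial: [63, 90, 82, 16, 63]
Pass 1: [63, 82, 16, 63, 90] (3 swaps)
Pass 2: [63, 16, 63, 82, 90] (2 swaps)

After 2 passes: [63, 16, 63, 82, 90]


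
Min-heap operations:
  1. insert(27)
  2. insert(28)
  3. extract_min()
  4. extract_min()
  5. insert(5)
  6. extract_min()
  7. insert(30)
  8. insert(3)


insert(27) -> [27]
insert(28) -> [27, 28]
extract_min()->27, [28]
extract_min()->28, []
insert(5) -> [5]
extract_min()->5, []
insert(30) -> [30]
insert(3) -> [3, 30]

Final heap: [3, 30]


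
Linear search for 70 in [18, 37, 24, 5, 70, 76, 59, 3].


i=0: 18!=70
i=1: 37!=70
i=2: 24!=70
i=3: 5!=70
i=4: 70==70 found!

Found at 4, 5 comps


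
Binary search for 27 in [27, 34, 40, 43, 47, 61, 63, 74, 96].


Step 1: lo=0, hi=8, mid=4, val=47
Step 2: lo=0, hi=3, mid=1, val=34
Step 3: lo=0, hi=0, mid=0, val=27

Found at index 0


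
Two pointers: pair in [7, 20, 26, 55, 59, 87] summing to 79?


lo=0(7)+hi=5(87)=94
lo=0(7)+hi=4(59)=66
lo=1(20)+hi=4(59)=79

Yes: 20+59=79


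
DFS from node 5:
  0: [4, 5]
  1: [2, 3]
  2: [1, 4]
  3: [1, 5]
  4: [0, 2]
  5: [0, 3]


Visit 5, push [3, 0]
Visit 0, push [4]
Visit 4, push [2]
Visit 2, push [1]
Visit 1, push [3]
Visit 3, push []

DFS order: [5, 0, 4, 2, 1, 3]


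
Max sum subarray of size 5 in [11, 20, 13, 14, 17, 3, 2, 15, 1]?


[0:5]: 75
[1:6]: 67
[2:7]: 49
[3:8]: 51
[4:9]: 38

Max: 75 at [0:5]


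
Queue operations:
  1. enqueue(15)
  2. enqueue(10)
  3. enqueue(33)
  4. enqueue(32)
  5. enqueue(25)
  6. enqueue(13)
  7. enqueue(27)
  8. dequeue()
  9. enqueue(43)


enqueue(15) -> [15]
enqueue(10) -> [15, 10]
enqueue(33) -> [15, 10, 33]
enqueue(32) -> [15, 10, 33, 32]
enqueue(25) -> [15, 10, 33, 32, 25]
enqueue(13) -> [15, 10, 33, 32, 25, 13]
enqueue(27) -> [15, 10, 33, 32, 25, 13, 27]
dequeue()->15, [10, 33, 32, 25, 13, 27]
enqueue(43) -> [10, 33, 32, 25, 13, 27, 43]

Final queue: [10, 33, 32, 25, 13, 27, 43]


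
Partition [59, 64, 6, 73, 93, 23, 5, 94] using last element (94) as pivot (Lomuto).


Pivot: 94
  59 <= 94: advance i (no swap)
  64 <= 94: advance i (no swap)
  6 <= 94: advance i (no swap)
  73 <= 94: advance i (no swap)
  93 <= 94: advance i (no swap)
  23 <= 94: advance i (no swap)
  5 <= 94: advance i (no swap)
Place pivot at 7: [59, 64, 6, 73, 93, 23, 5, 94]

Partitioned: [59, 64, 6, 73, 93, 23, 5, 94]


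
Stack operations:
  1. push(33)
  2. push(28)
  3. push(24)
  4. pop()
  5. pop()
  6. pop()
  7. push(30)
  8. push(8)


push(33) -> [33]
push(28) -> [33, 28]
push(24) -> [33, 28, 24]
pop()->24, [33, 28]
pop()->28, [33]
pop()->33, []
push(30) -> [30]
push(8) -> [30, 8]

Final stack: [30, 8]


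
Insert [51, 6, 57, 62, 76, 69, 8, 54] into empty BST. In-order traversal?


Insert 51: root
Insert 6: L from 51
Insert 57: R from 51
Insert 62: R from 51 -> R from 57
Insert 76: R from 51 -> R from 57 -> R from 62
Insert 69: R from 51 -> R from 57 -> R from 62 -> L from 76
Insert 8: L from 51 -> R from 6
Insert 54: R from 51 -> L from 57

In-order: [6, 8, 51, 54, 57, 62, 69, 76]


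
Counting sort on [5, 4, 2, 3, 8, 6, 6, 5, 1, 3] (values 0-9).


Input: [5, 4, 2, 3, 8, 6, 6, 5, 1, 3]
Counts: [0, 1, 1, 2, 1, 2, 2, 0, 1, 0]

Sorted: [1, 2, 3, 3, 4, 5, 5, 6, 6, 8]


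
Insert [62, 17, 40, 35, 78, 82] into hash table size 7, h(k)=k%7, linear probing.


Insert 62: h=6 -> slot 6
Insert 17: h=3 -> slot 3
Insert 40: h=5 -> slot 5
Insert 35: h=0 -> slot 0
Insert 78: h=1 -> slot 1
Insert 82: h=5, 4 probes -> slot 2

Table: [35, 78, 82, 17, None, 40, 62]


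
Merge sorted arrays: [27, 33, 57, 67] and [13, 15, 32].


Take 13 from B
Take 15 from B
Take 27 from A
Take 32 from B

Merged: [13, 15, 27, 32, 33, 57, 67]


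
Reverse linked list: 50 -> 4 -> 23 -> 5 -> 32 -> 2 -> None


Step 1: curr=50, set curr.next=prev(None) | reversed so far: 50
Step 2: curr=4, set curr.next=prev(50) | reversed so far: 4 -> 50
Step 3: curr=23, set curr.next=prev(4) | reversed so far: 23 -> 4 -> 50
Step 4: curr=5, set curr.next=prev(23) | reversed so far: 5 -> 23 -> 4 -> 50
Step 5: curr=32, set curr.next=prev(5) | reversed so far: 32 -> 5 -> 23 -> 4 -> 50
Step 6: curr=2, set curr.next=prev(32) | reversed so far: 2 -> 32 -> 5 -> 23 -> 4 -> 50

2 -> 32 -> 5 -> 23 -> 4 -> 50 -> None
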